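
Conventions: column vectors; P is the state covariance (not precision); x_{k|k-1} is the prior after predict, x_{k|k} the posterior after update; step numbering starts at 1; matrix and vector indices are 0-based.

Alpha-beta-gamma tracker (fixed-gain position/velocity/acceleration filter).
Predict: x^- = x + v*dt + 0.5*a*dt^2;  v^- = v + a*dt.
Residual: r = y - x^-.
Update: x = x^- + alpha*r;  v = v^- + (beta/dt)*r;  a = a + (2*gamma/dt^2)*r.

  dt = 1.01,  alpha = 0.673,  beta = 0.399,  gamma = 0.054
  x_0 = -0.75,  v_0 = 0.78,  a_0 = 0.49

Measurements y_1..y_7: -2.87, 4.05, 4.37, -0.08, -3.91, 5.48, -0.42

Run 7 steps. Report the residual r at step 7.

step 1: x_pred=0.2877  r=-3.1577  x^+=-1.8374  v^+=0.0274  a^+=0.1557
step 2: x_pred=-1.7303  r=5.7803  x^+=2.1598  v^+=2.4682  a^+=0.7677
step 3: x_pred=5.0443  r=-0.6743  x^+=4.5905  v^+=2.9772  a^+=0.6963
step 4: x_pred=7.9525  r=-8.0325  x^+=2.5466  v^+=0.5071  a^+=-0.1541
step 5: x_pred=2.9802  r=-6.8902  x^+=-1.6569  v^+=-2.3705  a^+=-0.8836
step 6: x_pred=-4.5018  r=9.9818  x^+=2.2159  v^+=0.6803  a^+=0.1732
step 7: x_pred=2.9914  r=-3.4114  x^+=0.6955  v^+=-0.4925  a^+=-0.1880

resid = -3.4114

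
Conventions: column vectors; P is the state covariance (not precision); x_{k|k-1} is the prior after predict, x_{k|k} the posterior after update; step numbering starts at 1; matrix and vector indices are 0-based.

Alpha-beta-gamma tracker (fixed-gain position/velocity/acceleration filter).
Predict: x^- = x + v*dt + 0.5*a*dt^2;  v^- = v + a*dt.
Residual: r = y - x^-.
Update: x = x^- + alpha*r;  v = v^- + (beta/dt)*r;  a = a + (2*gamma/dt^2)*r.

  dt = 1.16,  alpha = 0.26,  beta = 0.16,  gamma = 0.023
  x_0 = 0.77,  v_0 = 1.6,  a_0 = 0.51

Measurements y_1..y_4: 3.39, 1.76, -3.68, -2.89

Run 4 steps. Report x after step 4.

x_post = 3.7734

step 1: x_pred=2.9691  r=0.4209  x^+=3.0786  v^+=2.2497  a^+=0.5244
step 2: x_pred=6.0410  r=-4.2810  x^+=4.9279  v^+=2.2675  a^+=0.3780
step 3: x_pred=7.8125  r=-11.4925  x^+=4.8245  v^+=1.1208  a^+=-0.0148
step 4: x_pred=6.1146  r=-9.0046  x^+=3.7734  v^+=-0.1384  a^+=-0.3227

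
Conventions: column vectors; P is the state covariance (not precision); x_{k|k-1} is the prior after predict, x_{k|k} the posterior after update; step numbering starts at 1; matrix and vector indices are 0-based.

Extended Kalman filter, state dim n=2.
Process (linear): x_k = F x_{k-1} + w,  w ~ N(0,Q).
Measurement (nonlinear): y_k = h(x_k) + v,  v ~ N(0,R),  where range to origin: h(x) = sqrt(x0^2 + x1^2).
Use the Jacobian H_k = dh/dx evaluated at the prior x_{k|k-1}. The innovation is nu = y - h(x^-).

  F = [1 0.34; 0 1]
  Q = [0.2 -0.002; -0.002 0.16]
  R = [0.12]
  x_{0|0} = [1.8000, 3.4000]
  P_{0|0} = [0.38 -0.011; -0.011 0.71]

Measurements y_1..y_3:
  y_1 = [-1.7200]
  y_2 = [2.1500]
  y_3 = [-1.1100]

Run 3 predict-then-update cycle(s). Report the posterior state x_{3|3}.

x_post = [0.2361, -0.0275]

step 1: x^-=[2.9560, 3.4000]  P^-=[0.6546 0.2284; 0.2284 0.8700]  H_jac=[0.6561 0.7547]  S=[1.1235]  K=[0.5357; 0.7178]  nu=[-6.2253]  x^+=[-0.3790, -1.0685]  P^+=[0.3322 -0.2036; -0.2036 0.2912]
step 2: x^-=[-0.7423, -1.0685]  P^-=[0.4274 -0.1066; -0.1066 0.4512]  H_jac=[-0.5705 -0.8213]  S=[0.4635]  K=[-0.3372; -0.6682]  nu=[0.8489]  x^+=[-1.0285, -1.6357]  P^+=[0.3747 -0.2110; -0.2110 0.2442]
step 3: x^-=[-1.5847, -1.6357]  P^-=[0.4594 -0.1300; -0.1300 0.4042]  H_jac=[-0.6958 -0.7182]  S=[0.4210]  K=[-0.5375; -0.4748]  nu=[-3.3875]  x^+=[0.2361, -0.0275]  P^+=[0.3378 -0.2374; -0.2374 0.3093]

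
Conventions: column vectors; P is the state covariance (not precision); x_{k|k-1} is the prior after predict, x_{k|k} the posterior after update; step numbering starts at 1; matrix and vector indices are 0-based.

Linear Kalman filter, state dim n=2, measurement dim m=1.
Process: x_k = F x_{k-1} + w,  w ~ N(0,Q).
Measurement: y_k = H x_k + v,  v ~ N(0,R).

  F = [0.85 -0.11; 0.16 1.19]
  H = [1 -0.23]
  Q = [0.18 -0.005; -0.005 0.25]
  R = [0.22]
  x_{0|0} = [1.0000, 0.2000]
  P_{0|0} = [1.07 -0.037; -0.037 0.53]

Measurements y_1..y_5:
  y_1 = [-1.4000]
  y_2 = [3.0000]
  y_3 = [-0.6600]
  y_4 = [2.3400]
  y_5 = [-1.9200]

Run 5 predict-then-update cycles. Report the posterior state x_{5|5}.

x_post = [-0.2332, 2.3470]

step 1: x^-=[0.8280, 0.3980]  P^-=[0.9664 0.0344; 0.0344 1.0138]  S=[1.2242]  K=[0.7829; -0.1624]  nu=[-2.1365]  x^+=[-0.8447, 0.7450]  P^+=[0.2160 0.1900; 0.1900 0.9815]
step 2: x^-=[-0.8000, 0.7513]  P^-=[0.3124 0.0848; 0.0848 1.7179]  S=[0.5843]  K=[0.5013; -0.5312]  nu=[3.9728]  x^+=[1.1915, -1.3590]  P^+=[0.1656 0.2403; 0.2403 1.5530]
step 3: x^-=[1.1623, -1.4265]  P^-=[0.2735 0.0531; 0.0531 2.5450]  S=[0.6037]  K=[0.4328; -0.8817]  nu=[-2.1504]  x^+=[0.2316, 0.4694]  P^+=[0.1604 0.2834; 0.2834 2.0757]
step 4: x^-=[0.1453, 0.5957]  P^-=[0.2680 0.0268; 0.0268 3.3014]  S=[0.6503]  K=[0.4026; -1.1264]  nu=[2.3317]  x^+=[1.0841, -2.0308]  P^+=[0.1626 0.3217; 0.3217 2.4763]
step 5: x^-=[1.1449, -2.2432]  P^-=[0.2673 0.0127; 0.0127 3.8834]  S=[0.6868]  K=[0.3849; -1.2819]  nu=[-3.5808]  x^+=[-0.2332, 2.3470]  P^+=[0.1655 0.3516; 0.3516 2.7548]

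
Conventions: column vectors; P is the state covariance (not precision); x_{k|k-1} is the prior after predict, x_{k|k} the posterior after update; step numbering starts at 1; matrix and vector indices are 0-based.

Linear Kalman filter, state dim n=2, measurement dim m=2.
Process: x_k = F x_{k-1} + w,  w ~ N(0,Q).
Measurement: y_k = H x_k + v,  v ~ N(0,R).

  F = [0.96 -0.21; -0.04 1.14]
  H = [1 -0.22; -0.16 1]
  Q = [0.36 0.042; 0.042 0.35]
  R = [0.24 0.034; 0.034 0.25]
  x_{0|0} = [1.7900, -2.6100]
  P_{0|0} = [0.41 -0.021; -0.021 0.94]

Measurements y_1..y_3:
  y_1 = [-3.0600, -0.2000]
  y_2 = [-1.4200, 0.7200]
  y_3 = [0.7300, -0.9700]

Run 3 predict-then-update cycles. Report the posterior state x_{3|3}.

x_post = [-0.0707, -0.7109]

step 1: x^-=[2.2665, -3.0470]  P^-=[0.7878 -0.2219; -0.2219 1.5742]  S=[1.2016 -0.6681; -0.6681 1.9154]  K=[0.7384 0.0759; -0.0070 0.8380]  nu=[-5.9968, 3.2096]  x^+=[-1.9181, -0.3155]  P^+=[0.1964 0.0755; 0.0755 0.2213]
step 2: x^-=[-1.7752, -0.2829]  P^-=[0.5203 0.0647; 0.0647 0.6311]  S=[0.7624 -0.1211; -0.1211 0.8737]  K=[0.6753 0.0724; 0.0160 0.7127]  nu=[0.2929, 0.7189]  x^+=[-1.5253, 0.2341]  P^+=[0.1799 0.0698; 0.0698 0.1899]
step 3: x^-=[-1.5135, 0.3279]  P^-=[0.5060 0.0667; 0.0667 0.5907]  S=[0.7453 -0.1079; -0.1079 0.8323]  K=[0.6694 0.0696; 0.0163 0.6990]  nu=[2.3156, -1.5400]  x^+=[-0.0707, -0.7109]  P^+=[0.1781 0.0687; 0.0687 0.1863]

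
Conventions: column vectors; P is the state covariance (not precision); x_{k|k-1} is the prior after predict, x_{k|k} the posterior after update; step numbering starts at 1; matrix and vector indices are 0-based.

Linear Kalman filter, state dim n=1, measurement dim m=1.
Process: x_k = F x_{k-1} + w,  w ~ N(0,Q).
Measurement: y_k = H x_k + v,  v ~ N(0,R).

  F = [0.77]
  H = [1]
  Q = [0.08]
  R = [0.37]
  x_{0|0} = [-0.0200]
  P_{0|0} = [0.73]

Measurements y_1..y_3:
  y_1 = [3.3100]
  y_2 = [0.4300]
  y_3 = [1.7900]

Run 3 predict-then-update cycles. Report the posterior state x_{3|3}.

x_post = [1.1302]

step 1: x^-=[-0.0154]  P^-=[0.5128]  S=[0.8828]  K=[0.5809]  nu=[3.3254]  x^+=[1.9163]  P^+=[0.2149]
step 2: x^-=[1.4755]  P^-=[0.2074]  S=[0.5774]  K=[0.3592]  nu=[-1.0455]  x^+=[1.0999]  P^+=[0.1329]
step 3: x^-=[0.8470]  P^-=[0.1588]  S=[0.5288]  K=[0.3003]  nu=[0.9430]  x^+=[1.1302]  P^+=[0.1111]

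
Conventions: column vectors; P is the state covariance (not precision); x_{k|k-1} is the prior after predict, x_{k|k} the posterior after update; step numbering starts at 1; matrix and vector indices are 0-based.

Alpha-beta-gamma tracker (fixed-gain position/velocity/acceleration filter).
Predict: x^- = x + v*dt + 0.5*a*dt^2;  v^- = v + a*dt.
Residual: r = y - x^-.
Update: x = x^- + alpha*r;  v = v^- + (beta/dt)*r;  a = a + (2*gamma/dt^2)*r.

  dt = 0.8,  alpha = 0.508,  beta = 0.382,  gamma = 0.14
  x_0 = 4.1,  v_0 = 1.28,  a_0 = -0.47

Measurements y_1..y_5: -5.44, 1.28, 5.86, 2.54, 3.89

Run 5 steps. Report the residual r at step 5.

resid = -1.1967

step 1: x_pred=4.9736  r=-10.4136  x^+=-0.3165  v^+=-4.0685  a^+=-5.0259
step 2: x_pred=-5.1796  r=6.4596  x^+=-1.8981  v^+=-5.0048  a^+=-2.1999
step 3: x_pred=-6.6059  r=12.4659  x^+=-0.2732  v^+=-0.8122  a^+=3.2540
step 4: x_pred=0.1183  r=2.4217  x^+=1.3485  v^+=2.9473  a^+=4.3135
step 5: x_pred=5.0867  r=-1.1967  x^+=4.4788  v^+=5.8267  a^+=3.7899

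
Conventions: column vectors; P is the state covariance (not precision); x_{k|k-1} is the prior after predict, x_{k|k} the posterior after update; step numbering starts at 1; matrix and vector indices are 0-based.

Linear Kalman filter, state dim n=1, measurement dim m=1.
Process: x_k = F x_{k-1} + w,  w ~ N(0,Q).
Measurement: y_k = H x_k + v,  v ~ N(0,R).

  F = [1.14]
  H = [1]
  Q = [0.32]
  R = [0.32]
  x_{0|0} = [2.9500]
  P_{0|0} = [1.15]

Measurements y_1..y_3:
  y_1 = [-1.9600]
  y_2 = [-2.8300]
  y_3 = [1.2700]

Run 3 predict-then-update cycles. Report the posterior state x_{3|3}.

x_post = [-0.0988]

step 1: x^-=[3.3630]  P^-=[1.8145]  S=[2.1345]  K=[0.8501]  nu=[-5.3230]  x^+=[-1.1620]  P^+=[0.2720]
step 2: x^-=[-1.3247]  P^-=[0.6735]  S=[0.9935]  K=[0.6779]  nu=[-1.5053]  x^+=[-2.3452]  P^+=[0.2169]
step 3: x^-=[-2.6735]  P^-=[0.6019]  S=[0.9219]  K=[0.6529]  nu=[3.9435]  x^+=[-0.0988]  P^+=[0.2089]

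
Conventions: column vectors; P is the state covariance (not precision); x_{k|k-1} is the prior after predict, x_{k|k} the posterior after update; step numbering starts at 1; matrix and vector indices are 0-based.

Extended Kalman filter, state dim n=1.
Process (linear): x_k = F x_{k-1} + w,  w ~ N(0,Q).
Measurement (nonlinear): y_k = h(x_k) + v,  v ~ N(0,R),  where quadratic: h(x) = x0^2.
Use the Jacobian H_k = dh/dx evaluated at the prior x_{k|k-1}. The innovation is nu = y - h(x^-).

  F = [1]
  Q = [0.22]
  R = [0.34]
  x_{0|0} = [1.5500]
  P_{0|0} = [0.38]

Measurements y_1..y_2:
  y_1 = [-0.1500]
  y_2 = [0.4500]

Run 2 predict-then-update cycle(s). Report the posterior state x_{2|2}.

x_post = [0.7117]

step 1: x^-=[1.5500]  P^-=[0.6000]  H_jac=[3.1000]  S=[6.1060]  K=[0.3046]  nu=[-2.5525]  x^+=[0.7725]  P^+=[0.0334]
step 2: x^-=[0.7725]  P^-=[0.2534]  H_jac=[1.5449]  S=[0.9448]  K=[0.4144]  nu=[-0.1467]  x^+=[0.7117]  P^+=[0.0912]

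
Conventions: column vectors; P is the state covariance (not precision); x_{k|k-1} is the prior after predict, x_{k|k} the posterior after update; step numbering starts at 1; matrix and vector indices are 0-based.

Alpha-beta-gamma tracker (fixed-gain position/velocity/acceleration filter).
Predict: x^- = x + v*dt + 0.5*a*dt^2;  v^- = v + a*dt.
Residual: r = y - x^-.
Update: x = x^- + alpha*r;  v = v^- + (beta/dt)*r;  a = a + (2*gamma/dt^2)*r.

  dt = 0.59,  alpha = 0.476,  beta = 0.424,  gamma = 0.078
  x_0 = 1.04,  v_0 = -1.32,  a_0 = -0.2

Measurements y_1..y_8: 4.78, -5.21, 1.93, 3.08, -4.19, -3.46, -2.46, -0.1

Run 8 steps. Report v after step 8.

v_post = 0.9224

step 1: x_pred=0.2264  r=4.5536  x^+=2.3939  v^+=1.8344  a^+=1.8407
step 2: x_pred=3.7966  r=-9.0066  x^+=-0.4905  v^+=-3.5521  a^+=-2.1956
step 3: x_pred=-2.9684  r=4.8984  x^+=-0.6368  v^+=-1.3273  a^+=-0.0004
step 4: x_pred=-1.4199  r=4.4999  x^+=0.7220  v^+=1.9064  a^+=2.0163
step 5: x_pred=2.1977  r=-6.3877  x^+=-0.8428  v^+=-1.4945  a^+=-0.8464
step 6: x_pred=-1.8719  r=-1.5881  x^+=-2.6279  v^+=-3.1352  a^+=-1.5581
step 7: x_pred=-4.7488  r=2.2888  x^+=-3.6593  v^+=-2.4096  a^+=-0.5324
step 8: x_pred=-5.1736  r=5.0736  x^+=-2.7586  v^+=0.9224  a^+=1.7414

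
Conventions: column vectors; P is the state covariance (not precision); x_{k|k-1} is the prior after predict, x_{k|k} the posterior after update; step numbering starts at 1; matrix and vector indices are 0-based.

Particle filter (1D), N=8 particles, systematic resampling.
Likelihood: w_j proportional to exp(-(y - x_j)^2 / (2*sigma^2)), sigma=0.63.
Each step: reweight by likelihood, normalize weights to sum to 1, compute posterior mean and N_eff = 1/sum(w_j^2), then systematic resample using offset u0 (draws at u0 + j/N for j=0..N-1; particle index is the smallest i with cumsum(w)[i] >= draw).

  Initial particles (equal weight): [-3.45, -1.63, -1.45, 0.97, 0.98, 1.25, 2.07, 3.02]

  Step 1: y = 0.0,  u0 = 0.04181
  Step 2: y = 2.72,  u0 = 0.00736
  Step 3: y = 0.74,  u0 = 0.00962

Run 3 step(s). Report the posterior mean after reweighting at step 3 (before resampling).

step 1: w=[0.0000, 0.0412, 0.0828, 0.3579, 0.3492, 0.1636, 0.0053, 0.0000]  mean=0.7175  Neff=3.5043  idx=[2, 3, 3, 3, 4, 4, 4, 5]
step 2: w=[0.0000, 0.1081, 0.1081, 0.1081, 0.1130, 0.1130, 0.1130, 0.3367]  mean=1.0677  Neff=5.3557  idx=[1, 2, 3, 4, 5, 6, 7, 7]
step 3: w=[0.1329, 0.1329, 0.1329, 0.1321, 0.1321, 0.1321, 0.1024, 0.1024]  mean=1.0313  Neff=7.9136  idx=[0, 1, 1, 2, 3, 4, 5, 6]

post_mean = 1.0313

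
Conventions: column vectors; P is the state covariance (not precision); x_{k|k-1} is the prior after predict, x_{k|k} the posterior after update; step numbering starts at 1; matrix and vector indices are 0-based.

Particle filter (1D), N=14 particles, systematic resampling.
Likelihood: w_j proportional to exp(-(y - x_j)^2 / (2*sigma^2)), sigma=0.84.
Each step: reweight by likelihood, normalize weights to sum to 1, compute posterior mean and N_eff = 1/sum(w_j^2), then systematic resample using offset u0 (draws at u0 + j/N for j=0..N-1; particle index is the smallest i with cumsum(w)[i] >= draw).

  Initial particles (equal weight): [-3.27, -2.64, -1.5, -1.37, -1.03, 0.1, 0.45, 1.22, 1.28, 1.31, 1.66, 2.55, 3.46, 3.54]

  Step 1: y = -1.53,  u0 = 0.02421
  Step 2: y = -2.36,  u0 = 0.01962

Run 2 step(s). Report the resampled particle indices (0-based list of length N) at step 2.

step 1: w=[0.0327, 0.1166, 0.2791, 0.2743, 0.2339, 0.0425, 0.0174, 0.0013, 0.0010, 0.0009, 0.0002, 0.0000, 0.0000, 0.0000]  mean=-1.4337  Neff=4.4515  idx=[0, 1, 2, 2, 2, 2, 3, 3, 3, 3, 4, 4, 4, 5]
step 2: w=[0.0825, 0.1404, 0.0879, 0.0879, 0.0879, 0.0879, 0.0741, 0.0741, 0.0741, 0.0741, 0.0424, 0.0424, 0.0424, 0.0020]  mean=-1.7046  Neff=11.7972  idx=[0, 1, 1, 2, 2, 3, 4, 5, 6, 7, 8, 9, 10, 11]

resampled_idx = [0, 1, 1, 2, 2, 3, 4, 5, 6, 7, 8, 9, 10, 11]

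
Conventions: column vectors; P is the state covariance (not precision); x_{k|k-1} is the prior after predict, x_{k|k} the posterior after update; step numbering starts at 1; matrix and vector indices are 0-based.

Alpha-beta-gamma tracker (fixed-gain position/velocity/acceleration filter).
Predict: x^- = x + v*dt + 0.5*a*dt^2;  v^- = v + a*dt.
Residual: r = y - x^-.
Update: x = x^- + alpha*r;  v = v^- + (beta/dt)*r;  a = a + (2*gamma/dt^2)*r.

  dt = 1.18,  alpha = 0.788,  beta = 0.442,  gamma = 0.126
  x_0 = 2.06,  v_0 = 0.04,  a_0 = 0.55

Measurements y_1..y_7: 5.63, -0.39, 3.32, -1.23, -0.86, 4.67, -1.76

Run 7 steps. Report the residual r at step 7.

resid = -6.1879

step 1: x_pred=2.4901  r=3.1399  x^+=4.9643  v^+=1.8651  a^+=1.1183
step 2: x_pred=7.9437  r=-8.3337  x^+=1.3768  v^+=0.0631  a^+=-0.3900
step 3: x_pred=1.1797  r=2.1403  x^+=2.8662  v^+=0.4046  a^+=-0.0026
step 4: x_pred=3.3418  r=-4.5718  x^+=-0.2608  v^+=-1.3110  a^+=-0.8301
step 5: x_pred=-2.3856  r=1.5256  x^+=-1.1834  v^+=-1.7190  a^+=-0.5539
step 6: x_pred=-3.5975  r=8.2675  x^+=2.9173  v^+=0.7242  a^+=0.9423
step 7: x_pred=4.4279  r=-6.1879  x^+=-0.4482  v^+=-0.4817  a^+=-0.1776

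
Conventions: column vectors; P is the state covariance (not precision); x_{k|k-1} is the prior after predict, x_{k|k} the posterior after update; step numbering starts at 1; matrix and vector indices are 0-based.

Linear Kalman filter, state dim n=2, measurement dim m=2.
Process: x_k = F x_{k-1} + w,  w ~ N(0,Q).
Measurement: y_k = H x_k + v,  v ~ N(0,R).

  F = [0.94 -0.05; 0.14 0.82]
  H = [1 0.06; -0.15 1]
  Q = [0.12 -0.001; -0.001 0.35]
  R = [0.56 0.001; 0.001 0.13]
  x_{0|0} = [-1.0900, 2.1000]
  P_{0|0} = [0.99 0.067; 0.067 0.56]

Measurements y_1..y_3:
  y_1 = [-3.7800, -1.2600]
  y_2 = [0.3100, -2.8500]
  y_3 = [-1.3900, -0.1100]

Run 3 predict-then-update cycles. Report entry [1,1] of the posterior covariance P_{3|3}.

step 1: x^-=[-1.1296, 1.5694]  P^-=[0.9899 0.1575; 0.1575 0.7613]  S=[1.5715 0.0543; 0.0543 0.8664]  K=[0.6369 -0.0295; 0.1001 0.8452]  nu=[-2.7446, -2.9988]  x^+=[-2.7892, -1.2400]  P^+=[0.3537 0.0499; 0.0499 0.1175]
step 2: x^-=[-2.5598, -1.4073]  P^-=[0.4281 0.0788; 0.0788 0.4474]  S=[0.9992 0.0417; 0.0417 0.5633]  K=[0.4334 -0.0062; 0.0737 0.7677]  nu=[2.9543, -1.8267]  x^+=[-1.2680, -2.5919]  P^+=[0.2406 0.0357; 0.0357 0.1052]
step 3: x^-=[-1.0623, -2.3029]  P^-=[0.3295 0.0536; 0.0536 0.4337]  S=[0.8975 0.0307; 0.0307 0.5550]  K=[0.3712 -0.0130; 0.0626 0.7634]  nu=[-0.1895, 2.0335]  x^+=[-1.1591, -0.7623]  P^+=[0.2061 0.0296; 0.0296 0.1037]

P_post[1,1] = 0.1037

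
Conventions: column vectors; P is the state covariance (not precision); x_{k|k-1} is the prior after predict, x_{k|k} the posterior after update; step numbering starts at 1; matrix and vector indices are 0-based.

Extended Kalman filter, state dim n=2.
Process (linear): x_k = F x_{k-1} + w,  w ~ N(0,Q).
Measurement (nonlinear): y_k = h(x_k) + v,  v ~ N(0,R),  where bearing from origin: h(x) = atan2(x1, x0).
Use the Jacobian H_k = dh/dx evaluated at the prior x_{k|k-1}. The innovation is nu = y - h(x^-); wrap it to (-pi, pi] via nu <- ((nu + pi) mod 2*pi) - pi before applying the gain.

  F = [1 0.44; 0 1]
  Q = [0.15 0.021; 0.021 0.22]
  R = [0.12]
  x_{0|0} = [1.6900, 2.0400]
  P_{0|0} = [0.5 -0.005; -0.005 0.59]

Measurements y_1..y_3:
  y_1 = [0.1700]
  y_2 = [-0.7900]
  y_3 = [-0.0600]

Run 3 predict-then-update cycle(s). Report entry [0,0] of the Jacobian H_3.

H_jac[0,0] = -0.0361

step 1: x^-=[2.5876, 2.0400]  P^-=[0.7598 0.2756; 0.2756 0.8100]  H_jac=[-0.1879 0.2383]  S=[0.1682]  K=[-0.4584; 0.8401]  nu=[-0.4976]  x^+=[2.8157, 1.6220]  P^+=[0.7245 0.3404; 0.3404 0.6913]
step 2: x^-=[3.5294, 1.6220]  P^-=[1.3078 0.6655; 0.6655 0.9113]  H_jac=[-0.1075 0.2339]  S=[0.1515]  K=[0.0996; 0.9348]  nu=[-1.2208]  x^+=[3.4078, 0.4807]  P^+=[1.3063 0.6514; 0.6514 0.7789]
step 3: x^-=[3.6193, 0.4807]  P^-=[2.1804 1.0152; 1.0152 0.9989]  H_jac=[-0.0361 0.2715]  S=[0.1766]  K=[1.1155; 1.3285]  nu=[-0.1921]  x^+=[3.4051, 0.2256]  P^+=[1.9607 0.7535; 0.7535 0.6872]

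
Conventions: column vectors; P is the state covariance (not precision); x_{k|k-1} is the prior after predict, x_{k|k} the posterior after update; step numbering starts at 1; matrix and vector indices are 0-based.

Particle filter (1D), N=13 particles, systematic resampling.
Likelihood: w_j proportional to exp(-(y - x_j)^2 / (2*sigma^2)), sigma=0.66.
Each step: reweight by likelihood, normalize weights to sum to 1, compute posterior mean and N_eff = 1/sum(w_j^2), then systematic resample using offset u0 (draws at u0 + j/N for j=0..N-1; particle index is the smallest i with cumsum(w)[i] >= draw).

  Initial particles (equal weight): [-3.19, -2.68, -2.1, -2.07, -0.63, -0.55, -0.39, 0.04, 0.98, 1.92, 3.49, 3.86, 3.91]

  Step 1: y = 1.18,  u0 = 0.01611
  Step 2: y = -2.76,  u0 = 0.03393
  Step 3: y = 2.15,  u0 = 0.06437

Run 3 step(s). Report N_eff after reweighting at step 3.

step 1: w=[0.0000, 0.0000, 0.0000, 0.0000, 0.0127, 0.0176, 0.0323, 0.1229, 0.5217, 0.2913, 0.0012, 0.0001, 0.0001]  mean=1.0505  Neff=2.6759  idx=[5, 7, 7, 8, 8, 8, 8, 8, 8, 9, 9, 9, 9]
step 2: w=[0.9369, 0.0315, 0.0315, 0.0000, 0.0000, 0.0000, 0.0000, 0.0000, 0.0000, 0.0000, 0.0000, 0.0000, 0.0000]  mean=-0.5126  Neff=1.1368  idx=[0, 0, 0, 0, 0, 0, 0, 0, 0, 0, 0, 0, 1]
step 3: w=[0.0263, 0.0263, 0.0263, 0.0263, 0.0263, 0.0263, 0.0263, 0.0263, 0.0263, 0.0263, 0.0263, 0.0263, 0.6841]  mean=-0.1464  Neff=2.0996  idx=[2, 5, 8, 11, 12, 12, 12, 12, 12, 12, 12, 12, 12]

N_eff = 2.0996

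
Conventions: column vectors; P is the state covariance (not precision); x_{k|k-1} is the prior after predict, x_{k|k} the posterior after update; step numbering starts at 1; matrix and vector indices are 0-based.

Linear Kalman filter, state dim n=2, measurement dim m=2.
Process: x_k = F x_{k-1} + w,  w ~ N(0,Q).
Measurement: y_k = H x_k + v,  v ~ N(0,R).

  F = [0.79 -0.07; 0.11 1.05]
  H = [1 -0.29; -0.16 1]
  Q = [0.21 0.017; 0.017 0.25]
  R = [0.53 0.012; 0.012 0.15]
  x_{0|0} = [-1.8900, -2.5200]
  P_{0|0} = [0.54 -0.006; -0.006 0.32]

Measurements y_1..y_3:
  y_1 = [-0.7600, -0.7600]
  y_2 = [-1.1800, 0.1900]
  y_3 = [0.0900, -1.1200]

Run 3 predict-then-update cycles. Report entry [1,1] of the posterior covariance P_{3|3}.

P_post[1,1] = 0.1181

step 1: x^-=[-1.3167, -2.8539]  P^-=[0.5492 0.0355; 0.0355 0.6079]  S=[1.1098 -0.2151; -0.2151 0.7607]  K=[0.4997 0.0724; 0.0281 0.7997]  nu=[-0.2709, 1.8832]  x^+=[-1.3158, -1.3555]  P^+=[0.2837 0.0623; 0.0623 0.1303]
step 2: x^-=[-0.9446, -1.5680]  P^-=[0.3808 0.0832; 0.0832 0.4114]  S=[0.8972 -0.0811; -0.0811 0.5445]  K=[0.4068 0.1016; 0.0263 0.7350]  nu=[-0.6901, 1.6068]  x^+=[-1.0621, -0.4051]  P^+=[0.2335 0.0575; 0.0575 0.1198]
step 3: x^-=[-0.8107, -0.5422]  P^-=[0.3499 0.0757; 0.0757 0.3981]  S=[0.8695 -0.0802; -0.0802 0.5329]  K=[0.3860 0.0951; 0.0214 0.7277]  nu=[0.7435, -0.7076]  x^+=[-0.5910, -1.0411]  P^+=[0.2215 0.0543; 0.0543 0.1181]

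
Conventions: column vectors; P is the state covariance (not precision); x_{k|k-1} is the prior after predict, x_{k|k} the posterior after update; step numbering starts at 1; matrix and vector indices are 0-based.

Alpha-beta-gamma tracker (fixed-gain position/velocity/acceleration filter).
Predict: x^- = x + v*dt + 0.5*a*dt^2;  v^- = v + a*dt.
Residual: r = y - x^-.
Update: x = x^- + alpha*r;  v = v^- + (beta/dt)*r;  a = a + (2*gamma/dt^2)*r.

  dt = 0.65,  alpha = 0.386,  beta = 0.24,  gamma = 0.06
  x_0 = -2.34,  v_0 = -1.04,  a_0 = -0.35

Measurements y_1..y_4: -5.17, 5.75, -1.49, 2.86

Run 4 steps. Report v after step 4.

v_post = 3.8892

step 1: x_pred=-3.0899  r=-2.0801  x^+=-3.8928  v^+=-2.0355  a^+=-0.9408
step 2: x_pred=-5.4147  r=11.1647  x^+=-1.1051  v^+=1.4753  a^+=2.2302
step 3: x_pred=0.3250  r=-1.8150  x^+=-0.3756  v^+=2.2548  a^+=1.7147
step 4: x_pred=1.4523  r=1.4077  x^+=1.9957  v^+=3.8892  a^+=2.1146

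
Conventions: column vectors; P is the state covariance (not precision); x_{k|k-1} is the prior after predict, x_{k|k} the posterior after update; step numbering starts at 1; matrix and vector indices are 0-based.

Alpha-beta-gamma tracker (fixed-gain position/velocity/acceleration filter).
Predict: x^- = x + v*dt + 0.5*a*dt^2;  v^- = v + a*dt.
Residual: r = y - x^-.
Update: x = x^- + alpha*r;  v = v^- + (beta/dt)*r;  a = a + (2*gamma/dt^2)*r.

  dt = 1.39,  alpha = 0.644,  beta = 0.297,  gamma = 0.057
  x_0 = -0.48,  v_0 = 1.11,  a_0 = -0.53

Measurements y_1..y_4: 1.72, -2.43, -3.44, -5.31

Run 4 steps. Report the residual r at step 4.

resid = 1.4340

step 1: x_pred=0.5509  r=1.1691  x^+=1.3038  v^+=0.6231  a^+=-0.4610
step 2: x_pred=1.7245  r=-4.1545  x^+=-0.9510  v^+=-0.9054  a^+=-0.7062
step 3: x_pred=-2.8917  r=-0.5483  x^+=-3.2448  v^+=-2.0041  a^+=-0.7385
step 4: x_pred=-6.7440  r=1.4340  x^+=-5.8205  v^+=-2.7242  a^+=-0.6539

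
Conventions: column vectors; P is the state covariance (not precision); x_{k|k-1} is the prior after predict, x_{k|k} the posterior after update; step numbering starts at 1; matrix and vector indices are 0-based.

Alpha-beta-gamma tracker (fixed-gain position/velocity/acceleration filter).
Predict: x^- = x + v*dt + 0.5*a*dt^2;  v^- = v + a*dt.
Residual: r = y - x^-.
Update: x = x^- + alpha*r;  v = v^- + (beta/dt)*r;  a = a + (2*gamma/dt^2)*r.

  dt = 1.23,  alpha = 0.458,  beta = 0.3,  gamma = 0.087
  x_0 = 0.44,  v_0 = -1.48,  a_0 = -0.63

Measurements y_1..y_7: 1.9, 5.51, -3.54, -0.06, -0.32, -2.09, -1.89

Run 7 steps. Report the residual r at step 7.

resid = -0.3340

step 1: x_pred=-1.8570  r=3.7570  x^+=-0.1363  v^+=-1.3386  a^+=-0.1979
step 2: x_pred=-1.9324  r=7.4424  x^+=1.4762  v^+=0.2332  a^+=0.6581
step 3: x_pred=2.2609  r=-5.8009  x^+=-0.3959  v^+=-0.3722  a^+=-0.0091
step 4: x_pred=-0.8606  r=0.8006  x^+=-0.4939  v^+=-0.1881  a^+=0.0830
step 5: x_pred=-0.6626  r=0.3426  x^+=-0.5057  v^+=-0.0025  a^+=0.1224
step 6: x_pred=-0.4162  r=-1.6738  x^+=-1.1828  v^+=-0.2602  a^+=-0.0701
step 7: x_pred=-1.5560  r=-0.3340  x^+=-1.7090  v^+=-0.4280  a^+=-0.1085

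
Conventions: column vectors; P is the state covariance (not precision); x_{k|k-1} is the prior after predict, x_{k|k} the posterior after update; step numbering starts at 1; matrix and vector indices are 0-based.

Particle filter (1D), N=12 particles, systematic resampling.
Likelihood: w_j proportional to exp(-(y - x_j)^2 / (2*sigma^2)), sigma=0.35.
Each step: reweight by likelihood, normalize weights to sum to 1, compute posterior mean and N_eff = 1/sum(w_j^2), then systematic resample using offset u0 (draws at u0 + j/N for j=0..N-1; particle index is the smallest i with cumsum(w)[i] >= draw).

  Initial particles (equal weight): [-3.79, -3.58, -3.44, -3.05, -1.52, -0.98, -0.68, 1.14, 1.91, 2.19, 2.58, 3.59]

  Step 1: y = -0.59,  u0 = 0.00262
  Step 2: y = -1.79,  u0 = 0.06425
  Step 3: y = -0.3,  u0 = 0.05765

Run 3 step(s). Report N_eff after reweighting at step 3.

N_eff = 2.8038

step 1: w=[0.0000, 0.0000, 0.0000, 0.0000, 0.0191, 0.3503, 0.6306, 0.0000, 0.0000, 0.0000, 0.0000, 0.0000]  mean=-0.8011  Neff=1.9204  idx=[4, 5, 5, 5, 5, 6, 6, 6, 6, 6, 6, 6]
step 2: w=[0.6984, 0.0646, 0.0646, 0.0646, 0.0646, 0.0062, 0.0062, 0.0062, 0.0062, 0.0062, 0.0062, 0.0062]  mean=-1.3442  Neff=1.9810  idx=[0, 0, 0, 0, 0, 0, 0, 0, 1, 2, 4, 8]
step 3: w=[0.0022, 0.0022, 0.0022, 0.0022, 0.0022, 0.0022, 0.0022, 0.0022, 0.1474, 0.1474, 0.1474, 0.5398]  mean=-0.8277  Neff=2.8038  idx=[8, 8, 9, 9, 10, 11, 11, 11, 11, 11, 11, 11]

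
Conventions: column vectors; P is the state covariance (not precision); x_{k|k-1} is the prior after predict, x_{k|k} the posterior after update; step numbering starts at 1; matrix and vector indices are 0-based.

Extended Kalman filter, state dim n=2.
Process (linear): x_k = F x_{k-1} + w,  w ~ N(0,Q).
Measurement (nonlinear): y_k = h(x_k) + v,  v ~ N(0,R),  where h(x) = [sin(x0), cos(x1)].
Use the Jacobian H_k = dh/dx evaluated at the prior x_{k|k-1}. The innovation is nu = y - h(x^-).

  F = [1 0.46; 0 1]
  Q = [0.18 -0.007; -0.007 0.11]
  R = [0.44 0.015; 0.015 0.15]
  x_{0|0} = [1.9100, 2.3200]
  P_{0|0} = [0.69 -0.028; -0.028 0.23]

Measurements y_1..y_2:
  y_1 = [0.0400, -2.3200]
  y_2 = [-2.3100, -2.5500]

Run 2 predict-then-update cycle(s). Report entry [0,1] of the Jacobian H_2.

step 1: x^-=[2.9772, 2.3200]  P^-=[0.8929 0.0708; 0.0708 0.3400]  H_jac=[-0.9865 0.0000; 0.0000 -0.7322]  S=[1.3090 0.0661; 0.0661 0.3323]  K=[-0.6718 -0.0223; -0.0157 -0.7461]  nu=[-0.1237, -1.6389]  x^+=[3.0968, 3.5447]  P^+=[0.3000 0.0183; 0.0183 0.1532]
step 2: x^-=[4.7274, 3.5447]  P^-=[0.5292 0.0818; 0.0818 0.2632]  H_jac=[0.0150 0.0000; 0.0000 0.3923]  S=[0.4401 0.0155; 0.0155 0.1905]  K=[0.0121 0.1674; -0.0163 0.5433]  nu=[-1.3101, -1.6302]  x^+=[4.4385, 2.6805]  P^+=[0.5238 0.0645; 0.0645 0.2071]

H_jac[0,1] = 0.0000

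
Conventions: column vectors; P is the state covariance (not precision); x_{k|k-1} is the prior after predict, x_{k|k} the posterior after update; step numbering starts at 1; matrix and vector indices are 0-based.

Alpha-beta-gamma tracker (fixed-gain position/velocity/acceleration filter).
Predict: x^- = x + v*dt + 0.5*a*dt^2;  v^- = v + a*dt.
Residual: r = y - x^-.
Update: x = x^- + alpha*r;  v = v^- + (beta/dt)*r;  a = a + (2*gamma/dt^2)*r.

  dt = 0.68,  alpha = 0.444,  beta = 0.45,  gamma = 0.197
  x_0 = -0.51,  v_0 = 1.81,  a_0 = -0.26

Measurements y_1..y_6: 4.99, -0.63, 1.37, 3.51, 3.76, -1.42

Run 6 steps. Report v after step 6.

v_post = -2.2389

step 1: x_pred=0.6607  r=4.3293  x^+=2.5829  v^+=4.4982  a^+=3.4289
step 2: x_pred=6.4344  r=-7.0644  x^+=3.2978  v^+=2.1548  a^+=-2.5905
step 3: x_pred=4.1642  r=-2.7942  x^+=2.9236  v^+=-1.4558  a^+=-4.9714
step 4: x_pred=0.7842  r=2.7258  x^+=1.9945  v^+=-3.0325  a^+=-2.6488
step 5: x_pred=-0.6801  r=4.4401  x^+=1.2913  v^+=-1.8955  a^+=1.1344
step 6: x_pred=0.2647  r=-1.6847  x^+=-0.4833  v^+=-2.2389  a^+=-0.3010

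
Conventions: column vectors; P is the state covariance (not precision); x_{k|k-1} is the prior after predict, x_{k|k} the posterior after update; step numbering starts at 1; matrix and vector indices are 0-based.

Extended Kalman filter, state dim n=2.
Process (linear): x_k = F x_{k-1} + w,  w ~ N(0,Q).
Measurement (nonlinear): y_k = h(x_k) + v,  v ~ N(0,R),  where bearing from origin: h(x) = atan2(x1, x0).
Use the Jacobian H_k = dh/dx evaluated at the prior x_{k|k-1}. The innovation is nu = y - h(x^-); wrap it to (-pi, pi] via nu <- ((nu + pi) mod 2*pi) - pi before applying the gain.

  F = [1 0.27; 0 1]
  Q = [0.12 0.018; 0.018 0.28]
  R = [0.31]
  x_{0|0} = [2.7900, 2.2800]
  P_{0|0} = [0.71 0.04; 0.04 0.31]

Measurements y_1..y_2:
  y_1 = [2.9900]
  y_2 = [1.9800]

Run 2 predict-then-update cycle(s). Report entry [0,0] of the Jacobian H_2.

H_jac[0,0] = -0.1373

step 1: x^-=[3.4056, 2.2800]  P^-=[0.8742 0.1417; 0.1417 0.5900]  H_jac=[-0.1357 0.2028]  S=[0.3426]  K=[-0.2625; 0.2931]  nu=[2.4000]  x^+=[2.7755, 2.9834]  P^+=[0.8506 0.1681; 0.1681 0.5606]
step 2: x^-=[3.5810, 2.9834]  P^-=[1.1022 0.3374; 0.3374 0.8406]  H_jac=[-0.1373 0.1648]  S=[0.3384]  K=[-0.2830; 0.2726]  nu=[1.2854]  x^+=[3.2173, 3.3337]  P^+=[1.0751 0.3635; 0.3635 0.8154]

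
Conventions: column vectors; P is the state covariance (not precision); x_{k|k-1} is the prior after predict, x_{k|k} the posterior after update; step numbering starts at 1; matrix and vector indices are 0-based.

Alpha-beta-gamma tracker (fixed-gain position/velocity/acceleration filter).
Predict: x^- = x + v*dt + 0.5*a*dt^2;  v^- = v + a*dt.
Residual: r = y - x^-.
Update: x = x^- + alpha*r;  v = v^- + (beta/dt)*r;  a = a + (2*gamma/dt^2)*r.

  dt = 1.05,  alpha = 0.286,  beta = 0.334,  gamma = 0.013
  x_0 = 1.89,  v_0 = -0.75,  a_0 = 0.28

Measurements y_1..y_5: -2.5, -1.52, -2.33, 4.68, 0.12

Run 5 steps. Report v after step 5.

v_post = 2.0301

step 1: x_pred=1.2568  r=-3.7569  x^+=0.1824  v^+=-1.6510  a^+=0.1914
step 2: x_pred=-1.4457  r=-0.0743  x^+=-1.4669  v^+=-1.4737  a^+=0.1897
step 3: x_pred=-2.9098  r=0.5798  x^+=-2.7440  v^+=-1.0901  a^+=0.2033
step 4: x_pred=-3.7765  r=8.4565  x^+=-1.3580  v^+=1.8133  a^+=0.4028
step 5: x_pred=0.7680  r=-0.6480  x^+=0.5827  v^+=2.0301  a^+=0.3875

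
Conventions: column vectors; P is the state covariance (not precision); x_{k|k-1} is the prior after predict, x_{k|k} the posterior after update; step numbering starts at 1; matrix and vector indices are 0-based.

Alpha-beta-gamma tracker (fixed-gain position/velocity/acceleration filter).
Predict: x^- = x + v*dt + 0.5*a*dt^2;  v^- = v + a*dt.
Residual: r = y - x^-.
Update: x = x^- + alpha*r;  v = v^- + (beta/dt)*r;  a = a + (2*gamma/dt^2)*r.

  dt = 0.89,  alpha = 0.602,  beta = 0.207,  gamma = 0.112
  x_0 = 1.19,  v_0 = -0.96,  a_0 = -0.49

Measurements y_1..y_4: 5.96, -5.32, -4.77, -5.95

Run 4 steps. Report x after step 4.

x_post = -6.5649

step 1: x_pred=0.1415  r=5.8185  x^+=3.6443  v^+=-0.0428  a^+=1.1554
step 2: x_pred=4.0637  r=-9.3837  x^+=-1.5853  v^+=-1.1970  a^+=-1.4982
step 3: x_pred=-3.2440  r=-1.5260  x^+=-4.1626  v^+=-2.8854  a^+=-1.9298
step 4: x_pred=-7.4949  r=1.5449  x^+=-6.5649  v^+=-4.2435  a^+=-1.4929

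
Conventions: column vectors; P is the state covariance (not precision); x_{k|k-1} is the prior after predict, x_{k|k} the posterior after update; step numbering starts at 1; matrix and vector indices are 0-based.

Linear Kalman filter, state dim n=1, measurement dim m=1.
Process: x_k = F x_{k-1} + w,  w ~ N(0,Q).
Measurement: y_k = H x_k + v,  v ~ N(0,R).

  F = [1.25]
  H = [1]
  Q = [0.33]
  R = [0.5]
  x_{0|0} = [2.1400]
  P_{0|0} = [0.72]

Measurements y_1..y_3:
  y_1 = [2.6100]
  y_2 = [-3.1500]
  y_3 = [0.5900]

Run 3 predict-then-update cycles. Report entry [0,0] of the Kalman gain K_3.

K[0,0] = 0.6253

step 1: x^-=[2.6750]  P^-=[1.4550]  S=[1.9550]  K=[0.7442]  nu=[-0.0650]  x^+=[2.6266]  P^+=[0.3721]
step 2: x^-=[3.2833]  P^-=[0.9114]  S=[1.4114]  K=[0.6458]  nu=[-6.4333]  x^+=[-0.8710]  P^+=[0.3229]
step 3: x^-=[-1.0888]  P^-=[0.8345]  S=[1.3345]  K=[0.6253]  nu=[1.6788]  x^+=[-0.0390]  P^+=[0.3127]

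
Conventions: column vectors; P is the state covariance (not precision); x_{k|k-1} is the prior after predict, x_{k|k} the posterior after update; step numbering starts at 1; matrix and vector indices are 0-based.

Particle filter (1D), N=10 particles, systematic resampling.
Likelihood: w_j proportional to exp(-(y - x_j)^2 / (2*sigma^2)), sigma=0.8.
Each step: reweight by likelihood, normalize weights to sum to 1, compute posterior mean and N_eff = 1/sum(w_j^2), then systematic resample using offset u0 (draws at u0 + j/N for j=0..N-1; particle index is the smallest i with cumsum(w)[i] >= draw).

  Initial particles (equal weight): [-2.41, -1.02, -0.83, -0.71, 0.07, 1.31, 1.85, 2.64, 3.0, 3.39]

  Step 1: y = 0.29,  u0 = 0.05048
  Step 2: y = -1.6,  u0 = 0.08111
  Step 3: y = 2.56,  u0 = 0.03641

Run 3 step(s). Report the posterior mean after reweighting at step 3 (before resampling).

post_mean = 0.0078

step 1: w=[0.0013, 0.0980, 0.1405, 0.1714, 0.3605, 0.1661, 0.0559, 0.0050, 0.0012, 0.0002]  mean=0.0225  Neff=4.5581  idx=[1, 2, 3, 3, 4, 4, 4, 4, 5, 6]
step 2: w=[0.2625, 0.2148, 0.1838, 0.1838, 0.0386, 0.0386, 0.0386, 0.0386, 0.0005, 0.0000]  mean=-0.6956  Neff=5.3021  idx=[0, 0, 1, 1, 2, 2, 3, 3, 4, 7]
step 3: w=[0.0026, 0.0026, 0.0074, 0.0074, 0.0138, 0.0138, 0.0138, 0.0138, 0.4623, 0.4623]  mean=0.0078  Neff=2.3344  idx=[5, 8, 8, 8, 8, 8, 9, 9, 9, 9]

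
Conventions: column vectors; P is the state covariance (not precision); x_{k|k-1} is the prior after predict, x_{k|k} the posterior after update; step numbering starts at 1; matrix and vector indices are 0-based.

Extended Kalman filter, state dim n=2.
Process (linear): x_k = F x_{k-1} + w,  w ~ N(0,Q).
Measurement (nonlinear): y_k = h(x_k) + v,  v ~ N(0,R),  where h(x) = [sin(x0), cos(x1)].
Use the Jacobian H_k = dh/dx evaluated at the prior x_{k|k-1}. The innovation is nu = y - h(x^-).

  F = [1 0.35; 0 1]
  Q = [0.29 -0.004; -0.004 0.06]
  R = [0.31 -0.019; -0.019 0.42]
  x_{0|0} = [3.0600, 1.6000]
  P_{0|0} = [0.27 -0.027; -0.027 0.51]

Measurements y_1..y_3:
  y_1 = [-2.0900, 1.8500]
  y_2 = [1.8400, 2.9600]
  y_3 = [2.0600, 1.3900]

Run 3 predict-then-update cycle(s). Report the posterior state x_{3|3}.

x_post = [7.3102, 0.3292]

step 1: x^-=[3.6200, 1.6000]  P^-=[0.6036 0.1475; 0.1475 0.5700]  H_jac=[-0.8877 0.0000; 0.0000 -0.9996]  S=[0.7857 0.1119; 0.1119 0.9895]  K=[-0.6716 -0.0731; -0.0861 -0.5661]  nu=[-1.6296, 1.8792]  x^+=[4.5771, 0.6765]  P^+=[0.2330 0.0179; 0.0179 0.2362]
step 2: x^-=[4.8139, 0.6765]  P^-=[0.5644 0.0966; 0.0966 0.2962]  H_jac=[0.1013 0.0000; 0.0000 -0.6261]  S=[0.3158 -0.0251; -0.0251 0.5361]  K=[0.1728 -0.1047; 0.0035 -0.3458]  nu=[2.8349, 2.1802]  x^+=[5.0755, -0.0674]  P^+=[0.5482 0.0755; 0.0755 0.2321]
step 3: x^-=[5.0519, -0.0674]  P^-=[0.9195 0.1527; 0.1527 0.2921]  H_jac=[0.3330 0.0000; 0.0000 0.0674]  S=[0.4120 -0.0156; -0.0156 0.4213]  K=[0.7453 0.0520; 0.1254 0.0513]  nu=[3.0029, 0.3923]  x^+=[7.3102, 0.3292]  P^+=[0.6908 0.1138; 0.1138 0.2847]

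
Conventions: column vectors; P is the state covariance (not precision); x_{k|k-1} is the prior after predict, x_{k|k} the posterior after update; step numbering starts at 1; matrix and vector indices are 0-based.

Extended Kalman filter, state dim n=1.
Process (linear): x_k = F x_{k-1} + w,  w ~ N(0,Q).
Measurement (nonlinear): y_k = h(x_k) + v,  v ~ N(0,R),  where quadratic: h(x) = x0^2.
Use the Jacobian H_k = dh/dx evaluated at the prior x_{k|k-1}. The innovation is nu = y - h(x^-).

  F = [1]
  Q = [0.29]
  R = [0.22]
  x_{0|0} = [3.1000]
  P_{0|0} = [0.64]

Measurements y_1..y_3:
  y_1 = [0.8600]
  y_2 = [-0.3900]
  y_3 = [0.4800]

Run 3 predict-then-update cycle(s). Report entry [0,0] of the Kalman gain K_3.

K[0,0] = 0.4913

step 1: x^-=[3.1000]  P^-=[0.9300]  H_jac=[6.2000]  S=[35.9692]  K=[0.1603]  nu=[-8.7500]  x^+=[1.6973]  P^+=[0.0057]
step 2: x^-=[1.6973]  P^-=[0.2957]  H_jac=[3.3947]  S=[3.6275]  K=[0.2767]  nu=[-3.2710]  x^+=[0.7922]  P^+=[0.0179]
step 3: x^-=[0.7922]  P^-=[0.3079]  H_jac=[1.5844]  S=[0.9931]  K=[0.4913]  nu=[-0.1476]  x^+=[0.7197]  P^+=[0.0682]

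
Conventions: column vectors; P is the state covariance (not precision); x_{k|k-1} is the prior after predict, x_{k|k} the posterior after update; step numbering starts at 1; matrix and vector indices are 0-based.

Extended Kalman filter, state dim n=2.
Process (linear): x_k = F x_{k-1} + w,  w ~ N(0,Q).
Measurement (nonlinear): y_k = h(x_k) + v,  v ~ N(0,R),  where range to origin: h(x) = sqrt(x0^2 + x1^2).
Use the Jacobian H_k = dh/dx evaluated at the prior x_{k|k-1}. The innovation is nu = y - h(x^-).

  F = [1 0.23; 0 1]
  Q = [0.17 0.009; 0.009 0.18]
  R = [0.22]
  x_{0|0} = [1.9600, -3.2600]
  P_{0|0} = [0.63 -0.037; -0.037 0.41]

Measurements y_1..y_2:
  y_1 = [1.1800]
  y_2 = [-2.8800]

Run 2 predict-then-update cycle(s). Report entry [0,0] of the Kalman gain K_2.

step 1: x^-=[1.2102, -3.2600]  P^-=[0.8047 0.0663; 0.0663 0.5900]  H_jac=[0.3480 -0.9375]  S=[0.7927]  K=[0.2749; -0.6686]  nu=[-2.2974]  x^+=[0.5788, -1.7239]  P^+=[0.7448 0.2120; 0.2120 0.2356]
step 2: x^-=[0.1823, -1.7239]  P^-=[1.0248 0.2752; 0.2752 0.4156]  H_jac=[0.1051 -0.9945]  S=[0.5848]  K=[-0.2837; -0.6573]  nu=[-4.6135]  x^+=[1.4911, 1.3084]  P^+=[0.9777 0.1661; 0.1661 0.1630]

K[0,0] = -0.2837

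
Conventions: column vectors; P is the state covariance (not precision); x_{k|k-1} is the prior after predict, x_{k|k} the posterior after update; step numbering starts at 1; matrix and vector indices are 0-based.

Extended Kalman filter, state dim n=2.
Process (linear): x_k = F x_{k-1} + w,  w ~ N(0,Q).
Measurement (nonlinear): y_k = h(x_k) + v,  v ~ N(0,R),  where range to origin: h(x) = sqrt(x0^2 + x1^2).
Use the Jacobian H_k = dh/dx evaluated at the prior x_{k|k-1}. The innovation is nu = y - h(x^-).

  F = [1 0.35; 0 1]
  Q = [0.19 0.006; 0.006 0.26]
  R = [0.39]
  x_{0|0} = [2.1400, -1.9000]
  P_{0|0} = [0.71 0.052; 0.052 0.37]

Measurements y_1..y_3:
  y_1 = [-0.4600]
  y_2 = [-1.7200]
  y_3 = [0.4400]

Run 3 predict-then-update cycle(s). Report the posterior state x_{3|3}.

step 1: x^-=[1.4750, -1.9000]  P^-=[0.9817 0.1875; 0.1875 0.6300]  H_jac=[0.6132 -0.7899]  S=[0.9706]  K=[0.4676; -0.3942]  nu=[-2.8653]  x^+=[0.1350, -0.7703]  P^+=[0.7695 0.3665; 0.3665 0.4791]
step 2: x^-=[-0.1346, -0.7703]  P^-=[1.2747 0.5401; 0.5401 0.7391]  H_jac=[-0.1721 -0.9851]  S=[1.3281]  K=[-0.5658; -0.6182]  nu=[-2.5020]  x^+=[1.2810, 0.7764]  P^+=[0.8495 0.0756; 0.0756 0.2315]
step 3: x^-=[1.5528, 0.7764]  P^-=[1.1208 0.1626; 0.1626 0.4915]  H_jac=[0.8944 0.4472]  S=[1.5150]  K=[0.7097; 0.2411]  nu=[-1.2961]  x^+=[0.6330, 0.4639]  P^+=[0.3577 -0.0966; -0.0966 0.4035]

x_post = [0.6330, 0.4639]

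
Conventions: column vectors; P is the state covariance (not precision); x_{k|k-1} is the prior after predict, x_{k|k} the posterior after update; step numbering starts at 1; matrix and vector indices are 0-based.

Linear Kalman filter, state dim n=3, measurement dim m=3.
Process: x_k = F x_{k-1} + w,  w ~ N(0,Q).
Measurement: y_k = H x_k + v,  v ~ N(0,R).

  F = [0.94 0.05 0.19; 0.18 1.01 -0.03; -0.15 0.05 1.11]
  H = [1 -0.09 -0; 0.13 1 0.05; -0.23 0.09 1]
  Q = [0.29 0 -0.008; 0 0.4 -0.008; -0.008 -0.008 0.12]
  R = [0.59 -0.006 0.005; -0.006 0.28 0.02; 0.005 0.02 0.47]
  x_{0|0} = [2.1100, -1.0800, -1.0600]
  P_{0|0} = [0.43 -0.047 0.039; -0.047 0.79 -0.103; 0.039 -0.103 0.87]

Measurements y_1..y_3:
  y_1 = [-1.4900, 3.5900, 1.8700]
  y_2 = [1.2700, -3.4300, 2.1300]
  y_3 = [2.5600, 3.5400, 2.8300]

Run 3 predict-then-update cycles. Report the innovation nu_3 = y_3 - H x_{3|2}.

innov = [1.8473, 5.0343, 1.3862]

step 1: x^-=[1.7280, -0.6792, -1.5471]  P^-=[0.7109 0.0433 0.1479; 0.0433 1.2093 -0.1093; 0.1479 -0.1093 1.1799]  S=[1.3029 0.0282 -0.0058; 0.0282 1.5065 0.0648; -0.0058 0.0648 1.6078]  K=[0.5407 0.0852 -0.0088; -0.0680 0.8058 -0.0392; 0.1254 -0.0535 0.7092]  nu=[-3.2791, 4.1219, 3.8757]  x^+=[0.2720, 2.7130, 0.5698]  P^+=[0.3163 -0.0244 0.0752; -0.0244 0.2299 -0.0290; 0.0752 -0.0290 0.3528]
step 2: x^-=[0.4996, 2.7720, 0.7273]  P^-=[0.6068 0.0346 0.0959; 0.0346 0.6371 -0.0303; 0.0959 -0.0303 0.5345]  S=[1.1957 0.0547 -0.0373; 0.0547 0.9359 0.0593; -0.0373 0.0593 0.9907]  K=[0.4995 0.0990 -0.0281; -0.0512 0.6884 -0.0239; 0.1000 -0.0293 0.5200]  nu=[1.0199, -6.3033, 1.2681]  x^+=[0.3494, -1.6499, 1.6732]  P^+=[0.2924 -0.0169 0.0601; -0.0169 0.1957 -0.0192; 0.0601 -0.0192 0.2598]
step 3: x^-=[0.5638, -1.6537, 1.7223]  P^-=[0.5778 0.0384 0.0651; 0.0384 0.6038 -0.0215; 0.0651 -0.0215 0.4253]  S=[1.1657 0.0561 -0.0615; 0.0561 0.9033 0.0561; -0.0615 0.0561 0.8954]  K=[0.4854 0.1019 -0.0449; -0.0472 0.6769 -0.0188; 0.0831 -0.0248 0.4634]  nu=[1.8473, 5.0343, 1.3862]  x^+=[1.9115, 1.6405, 2.3934]  P^+=[0.2842 -0.0147 0.0501; -0.0147 0.1922 -0.0162; 0.0501 -0.0162 0.2307]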